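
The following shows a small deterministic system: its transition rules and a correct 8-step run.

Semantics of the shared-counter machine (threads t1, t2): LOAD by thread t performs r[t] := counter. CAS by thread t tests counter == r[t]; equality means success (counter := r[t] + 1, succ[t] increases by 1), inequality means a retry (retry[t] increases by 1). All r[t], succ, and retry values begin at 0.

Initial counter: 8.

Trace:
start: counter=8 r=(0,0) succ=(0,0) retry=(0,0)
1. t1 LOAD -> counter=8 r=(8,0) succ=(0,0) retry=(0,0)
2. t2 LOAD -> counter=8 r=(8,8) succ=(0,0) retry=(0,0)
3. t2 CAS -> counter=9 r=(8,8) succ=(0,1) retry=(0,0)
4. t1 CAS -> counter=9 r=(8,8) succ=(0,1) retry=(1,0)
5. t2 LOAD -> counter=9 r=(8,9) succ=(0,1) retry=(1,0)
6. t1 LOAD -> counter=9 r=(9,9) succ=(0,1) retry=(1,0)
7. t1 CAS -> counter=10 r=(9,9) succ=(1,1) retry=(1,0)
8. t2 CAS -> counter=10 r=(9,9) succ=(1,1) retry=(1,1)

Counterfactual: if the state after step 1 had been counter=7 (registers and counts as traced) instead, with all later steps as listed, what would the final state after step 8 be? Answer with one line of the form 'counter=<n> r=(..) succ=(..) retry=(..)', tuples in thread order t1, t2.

state after step 1 := counter=7 r=(8,0) succ=(0,0) retry=(0,0)
2. t2 LOAD -> counter=7 r=(8,7) succ=(0,0) retry=(0,0)
3. t2 CAS -> counter=8 r=(8,7) succ=(0,1) retry=(0,0)
4. t1 CAS -> counter=9 r=(8,7) succ=(1,1) retry=(0,0)
5. t2 LOAD -> counter=9 r=(8,9) succ=(1,1) retry=(0,0)
6. t1 LOAD -> counter=9 r=(9,9) succ=(1,1) retry=(0,0)
7. t1 CAS -> counter=10 r=(9,9) succ=(2,1) retry=(0,0)
8. t2 CAS -> counter=10 r=(9,9) succ=(2,1) retry=(0,1)

counter=10 r=(9,9) succ=(2,1) retry=(0,1)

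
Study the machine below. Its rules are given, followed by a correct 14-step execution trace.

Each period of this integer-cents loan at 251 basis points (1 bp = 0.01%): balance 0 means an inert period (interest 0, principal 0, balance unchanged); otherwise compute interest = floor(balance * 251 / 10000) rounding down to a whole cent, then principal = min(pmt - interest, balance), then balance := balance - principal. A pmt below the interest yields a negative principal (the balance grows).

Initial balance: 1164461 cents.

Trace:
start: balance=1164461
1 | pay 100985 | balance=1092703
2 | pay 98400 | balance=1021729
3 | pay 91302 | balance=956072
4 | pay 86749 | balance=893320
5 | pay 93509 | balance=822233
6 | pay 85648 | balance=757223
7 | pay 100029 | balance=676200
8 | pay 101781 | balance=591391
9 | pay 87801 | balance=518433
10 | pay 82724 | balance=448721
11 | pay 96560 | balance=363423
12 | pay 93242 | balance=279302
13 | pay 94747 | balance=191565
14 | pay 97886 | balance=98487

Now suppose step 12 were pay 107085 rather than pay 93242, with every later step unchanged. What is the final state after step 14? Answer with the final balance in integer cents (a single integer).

(re-executing from step 12 with the substitution; state before step 12: balance=363423)
12 | pay 107085 | balance=265459
13 | pay 94747 | balance=177375
14 | pay 97886 | balance=83941

83941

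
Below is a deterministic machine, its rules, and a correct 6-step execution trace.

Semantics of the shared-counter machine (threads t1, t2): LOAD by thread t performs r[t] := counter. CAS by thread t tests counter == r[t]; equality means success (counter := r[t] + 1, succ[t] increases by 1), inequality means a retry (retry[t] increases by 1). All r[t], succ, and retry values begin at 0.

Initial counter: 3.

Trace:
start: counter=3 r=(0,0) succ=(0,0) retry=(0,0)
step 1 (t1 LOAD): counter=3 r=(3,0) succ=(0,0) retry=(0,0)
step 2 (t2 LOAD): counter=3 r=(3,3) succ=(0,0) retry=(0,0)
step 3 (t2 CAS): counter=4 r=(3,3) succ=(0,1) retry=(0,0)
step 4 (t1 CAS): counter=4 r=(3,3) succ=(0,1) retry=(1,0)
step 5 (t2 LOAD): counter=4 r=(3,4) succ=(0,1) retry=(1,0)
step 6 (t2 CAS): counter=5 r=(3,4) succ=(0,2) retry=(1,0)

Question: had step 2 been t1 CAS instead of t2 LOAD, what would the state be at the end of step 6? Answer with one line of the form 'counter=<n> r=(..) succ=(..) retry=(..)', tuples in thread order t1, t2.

(re-executing from step 2 with the substitution; state before step 2: counter=3 r=(3,0) succ=(0,0) retry=(0,0))
step 2 (t1 CAS): counter=4 r=(3,0) succ=(1,0) retry=(0,0)
step 3 (t2 CAS): counter=4 r=(3,0) succ=(1,0) retry=(0,1)
step 4 (t1 CAS): counter=4 r=(3,0) succ=(1,0) retry=(1,1)
step 5 (t2 LOAD): counter=4 r=(3,4) succ=(1,0) retry=(1,1)
step 6 (t2 CAS): counter=5 r=(3,4) succ=(1,1) retry=(1,1)

counter=5 r=(3,4) succ=(1,1) retry=(1,1)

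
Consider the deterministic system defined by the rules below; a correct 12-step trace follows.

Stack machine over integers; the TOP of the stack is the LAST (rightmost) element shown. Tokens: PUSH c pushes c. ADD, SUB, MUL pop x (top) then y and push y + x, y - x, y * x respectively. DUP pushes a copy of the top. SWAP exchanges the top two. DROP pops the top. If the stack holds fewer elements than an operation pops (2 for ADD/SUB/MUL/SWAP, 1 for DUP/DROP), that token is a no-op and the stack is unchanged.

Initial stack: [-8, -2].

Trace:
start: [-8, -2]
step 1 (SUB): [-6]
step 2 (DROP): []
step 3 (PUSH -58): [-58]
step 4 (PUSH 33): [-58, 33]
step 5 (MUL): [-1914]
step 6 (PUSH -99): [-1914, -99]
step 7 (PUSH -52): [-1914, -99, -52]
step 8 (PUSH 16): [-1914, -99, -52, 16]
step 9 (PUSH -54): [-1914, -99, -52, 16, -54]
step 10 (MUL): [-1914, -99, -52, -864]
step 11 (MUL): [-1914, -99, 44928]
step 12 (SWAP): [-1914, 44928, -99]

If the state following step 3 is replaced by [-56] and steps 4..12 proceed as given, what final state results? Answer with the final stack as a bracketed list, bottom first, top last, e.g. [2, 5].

[-1848, 44928, -99]

state after step 3 := [-56]
step 4 (PUSH 33): [-56, 33]
step 5 (MUL): [-1848]
step 6 (PUSH -99): [-1848, -99]
step 7 (PUSH -52): [-1848, -99, -52]
step 8 (PUSH 16): [-1848, -99, -52, 16]
step 9 (PUSH -54): [-1848, -99, -52, 16, -54]
step 10 (MUL): [-1848, -99, -52, -864]
step 11 (MUL): [-1848, -99, 44928]
step 12 (SWAP): [-1848, 44928, -99]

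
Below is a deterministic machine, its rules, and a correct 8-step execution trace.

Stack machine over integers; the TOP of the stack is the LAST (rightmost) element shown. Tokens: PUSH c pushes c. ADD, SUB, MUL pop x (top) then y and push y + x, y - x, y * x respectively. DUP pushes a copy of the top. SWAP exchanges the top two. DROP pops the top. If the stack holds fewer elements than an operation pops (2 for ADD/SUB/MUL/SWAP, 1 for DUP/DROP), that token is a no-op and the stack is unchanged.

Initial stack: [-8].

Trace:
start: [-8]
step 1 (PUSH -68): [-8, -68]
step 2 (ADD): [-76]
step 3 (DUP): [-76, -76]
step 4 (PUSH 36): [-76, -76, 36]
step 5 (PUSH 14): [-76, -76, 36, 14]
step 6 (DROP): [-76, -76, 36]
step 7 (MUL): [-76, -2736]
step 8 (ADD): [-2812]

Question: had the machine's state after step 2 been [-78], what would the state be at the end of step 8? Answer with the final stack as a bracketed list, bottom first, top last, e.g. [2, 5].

state after step 2 := [-78]
step 3 (DUP): [-78, -78]
step 4 (PUSH 36): [-78, -78, 36]
step 5 (PUSH 14): [-78, -78, 36, 14]
step 6 (DROP): [-78, -78, 36]
step 7 (MUL): [-78, -2808]
step 8 (ADD): [-2886]

[-2886]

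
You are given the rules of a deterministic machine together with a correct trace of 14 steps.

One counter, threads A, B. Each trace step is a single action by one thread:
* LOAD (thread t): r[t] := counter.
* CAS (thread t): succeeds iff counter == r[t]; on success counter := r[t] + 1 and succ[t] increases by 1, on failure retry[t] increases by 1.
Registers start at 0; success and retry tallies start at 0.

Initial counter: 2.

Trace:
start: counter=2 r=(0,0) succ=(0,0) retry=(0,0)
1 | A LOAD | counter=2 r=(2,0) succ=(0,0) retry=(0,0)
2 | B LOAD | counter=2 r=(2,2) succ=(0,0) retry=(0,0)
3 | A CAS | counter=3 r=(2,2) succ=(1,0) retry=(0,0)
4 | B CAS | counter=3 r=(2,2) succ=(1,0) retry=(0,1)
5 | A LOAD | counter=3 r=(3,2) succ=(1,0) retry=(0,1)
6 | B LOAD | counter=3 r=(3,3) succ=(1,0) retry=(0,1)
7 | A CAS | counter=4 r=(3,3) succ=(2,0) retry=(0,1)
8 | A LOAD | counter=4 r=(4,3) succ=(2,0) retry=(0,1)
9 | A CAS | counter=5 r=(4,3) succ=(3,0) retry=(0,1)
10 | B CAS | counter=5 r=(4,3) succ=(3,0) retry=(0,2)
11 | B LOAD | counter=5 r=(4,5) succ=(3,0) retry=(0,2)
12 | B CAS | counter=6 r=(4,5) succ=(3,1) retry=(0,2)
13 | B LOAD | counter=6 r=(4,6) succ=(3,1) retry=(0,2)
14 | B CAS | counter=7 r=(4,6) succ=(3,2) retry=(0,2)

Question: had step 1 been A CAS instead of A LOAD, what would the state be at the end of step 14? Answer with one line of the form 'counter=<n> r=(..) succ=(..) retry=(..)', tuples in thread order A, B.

(re-executing from step 1 with the substitution; state before step 1: counter=2 r=(0,0) succ=(0,0) retry=(0,0))
1 | A CAS | counter=2 r=(0,0) succ=(0,0) retry=(1,0)
2 | B LOAD | counter=2 r=(0,2) succ=(0,0) retry=(1,0)
3 | A CAS | counter=2 r=(0,2) succ=(0,0) retry=(2,0)
4 | B CAS | counter=3 r=(0,2) succ=(0,1) retry=(2,0)
5 | A LOAD | counter=3 r=(3,2) succ=(0,1) retry=(2,0)
6 | B LOAD | counter=3 r=(3,3) succ=(0,1) retry=(2,0)
7 | A CAS | counter=4 r=(3,3) succ=(1,1) retry=(2,0)
8 | A LOAD | counter=4 r=(4,3) succ=(1,1) retry=(2,0)
9 | A CAS | counter=5 r=(4,3) succ=(2,1) retry=(2,0)
10 | B CAS | counter=5 r=(4,3) succ=(2,1) retry=(2,1)
11 | B LOAD | counter=5 r=(4,5) succ=(2,1) retry=(2,1)
12 | B CAS | counter=6 r=(4,5) succ=(2,2) retry=(2,1)
13 | B LOAD | counter=6 r=(4,6) succ=(2,2) retry=(2,1)
14 | B CAS | counter=7 r=(4,6) succ=(2,3) retry=(2,1)

counter=7 r=(4,6) succ=(2,3) retry=(2,1)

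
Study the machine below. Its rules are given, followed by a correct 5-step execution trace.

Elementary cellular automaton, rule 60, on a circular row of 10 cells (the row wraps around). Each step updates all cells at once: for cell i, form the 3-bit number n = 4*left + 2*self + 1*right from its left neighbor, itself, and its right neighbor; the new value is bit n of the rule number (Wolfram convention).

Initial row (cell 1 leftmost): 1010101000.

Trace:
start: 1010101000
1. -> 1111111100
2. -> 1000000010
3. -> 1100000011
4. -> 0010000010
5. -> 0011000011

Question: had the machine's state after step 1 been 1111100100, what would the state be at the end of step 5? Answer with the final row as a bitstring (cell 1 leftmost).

state after step 1 := 1111100100
2. -> 1000010110
3. -> 1100011101
4. -> 0010010011
5. -> 1011011010

1011011010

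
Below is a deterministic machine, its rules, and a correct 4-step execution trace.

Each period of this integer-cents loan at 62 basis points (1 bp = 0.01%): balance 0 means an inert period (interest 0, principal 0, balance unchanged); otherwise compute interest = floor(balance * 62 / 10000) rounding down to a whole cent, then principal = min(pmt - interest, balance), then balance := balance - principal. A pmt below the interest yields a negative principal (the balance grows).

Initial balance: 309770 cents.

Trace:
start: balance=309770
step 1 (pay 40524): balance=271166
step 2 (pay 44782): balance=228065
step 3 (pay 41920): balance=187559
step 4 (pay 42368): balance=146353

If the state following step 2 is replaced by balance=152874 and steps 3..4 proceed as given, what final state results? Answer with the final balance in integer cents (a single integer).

70226

state after step 2 := balance=152874
step 3 (pay 41920): balance=111901
step 4 (pay 42368): balance=70226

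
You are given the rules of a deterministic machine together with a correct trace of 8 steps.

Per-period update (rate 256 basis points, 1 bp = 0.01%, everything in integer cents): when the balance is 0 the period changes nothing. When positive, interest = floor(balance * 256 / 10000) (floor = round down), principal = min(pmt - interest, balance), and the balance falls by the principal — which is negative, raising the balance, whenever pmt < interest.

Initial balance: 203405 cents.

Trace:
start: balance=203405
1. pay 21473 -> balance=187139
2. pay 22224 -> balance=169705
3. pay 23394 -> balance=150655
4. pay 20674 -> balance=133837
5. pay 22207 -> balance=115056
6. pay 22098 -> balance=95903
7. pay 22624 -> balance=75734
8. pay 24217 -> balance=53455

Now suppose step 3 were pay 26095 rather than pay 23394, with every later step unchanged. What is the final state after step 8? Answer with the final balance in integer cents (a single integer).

50390

(re-executing from step 3 with the substitution; state before step 3: balance=169705)
3. pay 26095 -> balance=147954
4. pay 20674 -> balance=131067
5. pay 22207 -> balance=112215
6. pay 22098 -> balance=92989
7. pay 22624 -> balance=72745
8. pay 24217 -> balance=50390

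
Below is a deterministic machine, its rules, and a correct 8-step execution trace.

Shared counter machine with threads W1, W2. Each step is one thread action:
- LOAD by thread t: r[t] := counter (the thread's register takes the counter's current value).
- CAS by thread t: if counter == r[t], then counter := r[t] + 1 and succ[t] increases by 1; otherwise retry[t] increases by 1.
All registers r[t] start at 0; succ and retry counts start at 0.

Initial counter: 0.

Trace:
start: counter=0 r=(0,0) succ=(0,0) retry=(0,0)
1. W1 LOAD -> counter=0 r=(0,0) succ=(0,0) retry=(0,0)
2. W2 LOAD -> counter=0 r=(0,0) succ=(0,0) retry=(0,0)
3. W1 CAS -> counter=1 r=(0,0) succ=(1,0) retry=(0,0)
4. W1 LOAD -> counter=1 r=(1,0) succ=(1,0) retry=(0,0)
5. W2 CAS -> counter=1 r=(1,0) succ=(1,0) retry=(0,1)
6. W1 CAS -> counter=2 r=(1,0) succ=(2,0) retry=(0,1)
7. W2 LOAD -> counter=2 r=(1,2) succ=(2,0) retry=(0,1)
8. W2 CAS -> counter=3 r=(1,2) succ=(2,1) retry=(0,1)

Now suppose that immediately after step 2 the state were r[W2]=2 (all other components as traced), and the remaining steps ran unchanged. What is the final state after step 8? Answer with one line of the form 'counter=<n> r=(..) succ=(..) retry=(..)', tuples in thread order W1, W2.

state after step 2 := counter=0 r=(0,2) succ=(0,0) retry=(0,0)
3. W1 CAS -> counter=1 r=(0,2) succ=(1,0) retry=(0,0)
4. W1 LOAD -> counter=1 r=(1,2) succ=(1,0) retry=(0,0)
5. W2 CAS -> counter=1 r=(1,2) succ=(1,0) retry=(0,1)
6. W1 CAS -> counter=2 r=(1,2) succ=(2,0) retry=(0,1)
7. W2 LOAD -> counter=2 r=(1,2) succ=(2,0) retry=(0,1)
8. W2 CAS -> counter=3 r=(1,2) succ=(2,1) retry=(0,1)

counter=3 r=(1,2) succ=(2,1) retry=(0,1)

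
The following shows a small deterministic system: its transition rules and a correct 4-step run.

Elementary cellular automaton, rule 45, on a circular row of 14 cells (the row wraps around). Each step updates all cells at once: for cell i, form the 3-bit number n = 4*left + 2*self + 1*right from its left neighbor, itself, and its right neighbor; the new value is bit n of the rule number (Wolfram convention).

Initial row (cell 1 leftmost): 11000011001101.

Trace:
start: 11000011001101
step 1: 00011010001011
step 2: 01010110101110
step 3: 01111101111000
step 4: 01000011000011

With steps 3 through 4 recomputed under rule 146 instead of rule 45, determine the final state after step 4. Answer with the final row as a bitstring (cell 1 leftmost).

(re-executing steps 3..4 under rule 146; state before step 3: 01010110101110)
step 3: 10000000000101
step 4: 01000000001000

01000000001000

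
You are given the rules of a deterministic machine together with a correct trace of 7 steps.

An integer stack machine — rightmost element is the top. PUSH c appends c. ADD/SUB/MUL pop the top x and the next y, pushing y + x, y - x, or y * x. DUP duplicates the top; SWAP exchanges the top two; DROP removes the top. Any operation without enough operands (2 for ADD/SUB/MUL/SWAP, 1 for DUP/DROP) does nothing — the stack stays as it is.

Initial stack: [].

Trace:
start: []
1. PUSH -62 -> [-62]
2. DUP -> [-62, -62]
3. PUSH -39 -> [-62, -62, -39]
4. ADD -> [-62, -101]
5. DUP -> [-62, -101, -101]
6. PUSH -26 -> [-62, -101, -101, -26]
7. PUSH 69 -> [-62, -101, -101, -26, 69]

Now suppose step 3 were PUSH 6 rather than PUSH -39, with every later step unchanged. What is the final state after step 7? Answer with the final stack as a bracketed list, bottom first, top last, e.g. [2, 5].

[-62, -56, -56, -26, 69]

(re-executing from step 3 with the substitution; state before step 3: [-62, -62])
3. PUSH 6 -> [-62, -62, 6]
4. ADD -> [-62, -56]
5. DUP -> [-62, -56, -56]
6. PUSH -26 -> [-62, -56, -56, -26]
7. PUSH 69 -> [-62, -56, -56, -26, 69]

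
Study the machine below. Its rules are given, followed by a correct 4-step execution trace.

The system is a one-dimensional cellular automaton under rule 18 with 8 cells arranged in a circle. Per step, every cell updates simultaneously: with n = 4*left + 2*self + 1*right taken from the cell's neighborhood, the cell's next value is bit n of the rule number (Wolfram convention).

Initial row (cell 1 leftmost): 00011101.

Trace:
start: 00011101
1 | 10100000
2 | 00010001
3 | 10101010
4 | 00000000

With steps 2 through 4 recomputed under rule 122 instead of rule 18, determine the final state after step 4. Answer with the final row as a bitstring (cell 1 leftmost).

(re-executing steps 2..4 under rule 122; state before step 2: 10100000)
2 | 01010001
3 | 10101010
4 | 01010101

01010101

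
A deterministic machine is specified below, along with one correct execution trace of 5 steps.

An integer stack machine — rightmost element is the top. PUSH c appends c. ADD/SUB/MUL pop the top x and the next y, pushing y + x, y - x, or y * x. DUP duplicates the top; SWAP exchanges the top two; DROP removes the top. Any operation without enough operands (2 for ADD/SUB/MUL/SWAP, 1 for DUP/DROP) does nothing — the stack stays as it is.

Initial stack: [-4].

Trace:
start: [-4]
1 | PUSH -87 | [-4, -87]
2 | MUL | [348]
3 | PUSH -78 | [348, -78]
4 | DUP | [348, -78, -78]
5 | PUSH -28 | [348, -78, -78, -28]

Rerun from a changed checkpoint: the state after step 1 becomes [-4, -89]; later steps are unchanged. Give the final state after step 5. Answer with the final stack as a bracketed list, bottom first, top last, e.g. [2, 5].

state after step 1 := [-4, -89]
2 | MUL | [356]
3 | PUSH -78 | [356, -78]
4 | DUP | [356, -78, -78]
5 | PUSH -28 | [356, -78, -78, -28]

[356, -78, -78, -28]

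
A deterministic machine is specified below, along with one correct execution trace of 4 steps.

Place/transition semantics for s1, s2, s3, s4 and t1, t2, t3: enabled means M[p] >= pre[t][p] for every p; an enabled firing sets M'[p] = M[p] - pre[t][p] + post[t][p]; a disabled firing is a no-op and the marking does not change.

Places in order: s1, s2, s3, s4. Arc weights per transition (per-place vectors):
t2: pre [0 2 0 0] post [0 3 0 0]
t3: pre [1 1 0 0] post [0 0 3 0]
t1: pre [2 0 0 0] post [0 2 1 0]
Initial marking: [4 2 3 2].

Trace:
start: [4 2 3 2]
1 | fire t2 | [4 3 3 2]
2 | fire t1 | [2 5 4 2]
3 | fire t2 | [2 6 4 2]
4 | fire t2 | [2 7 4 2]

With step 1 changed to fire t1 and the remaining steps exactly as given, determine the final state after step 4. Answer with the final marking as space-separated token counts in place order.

(re-executing from step 1 with the substitution; state before step 1: [4 2 3 2])
1 | fire t1 | [2 4 4 2]
2 | fire t1 | [0 6 5 2]
3 | fire t2 | [0 7 5 2]
4 | fire t2 | [0 8 5 2]

0 8 5 2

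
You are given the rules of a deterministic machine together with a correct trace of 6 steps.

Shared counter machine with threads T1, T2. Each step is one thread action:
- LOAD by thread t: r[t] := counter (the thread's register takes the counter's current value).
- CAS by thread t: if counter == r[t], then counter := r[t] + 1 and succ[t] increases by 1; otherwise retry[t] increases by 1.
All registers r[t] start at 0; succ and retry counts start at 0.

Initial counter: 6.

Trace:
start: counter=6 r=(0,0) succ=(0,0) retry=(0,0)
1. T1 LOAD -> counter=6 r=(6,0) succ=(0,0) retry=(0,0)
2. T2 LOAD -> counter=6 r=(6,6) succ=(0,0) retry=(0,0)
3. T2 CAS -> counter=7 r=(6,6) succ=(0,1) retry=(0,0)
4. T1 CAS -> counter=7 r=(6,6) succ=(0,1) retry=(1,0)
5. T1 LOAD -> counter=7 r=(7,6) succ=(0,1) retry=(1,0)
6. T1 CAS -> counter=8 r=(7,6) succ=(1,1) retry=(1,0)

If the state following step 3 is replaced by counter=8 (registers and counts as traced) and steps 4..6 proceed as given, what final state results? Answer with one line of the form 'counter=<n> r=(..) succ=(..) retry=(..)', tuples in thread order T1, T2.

state after step 3 := counter=8 r=(6,6) succ=(0,1) retry=(0,0)
4. T1 CAS -> counter=8 r=(6,6) succ=(0,1) retry=(1,0)
5. T1 LOAD -> counter=8 r=(8,6) succ=(0,1) retry=(1,0)
6. T1 CAS -> counter=9 r=(8,6) succ=(1,1) retry=(1,0)

counter=9 r=(8,6) succ=(1,1) retry=(1,0)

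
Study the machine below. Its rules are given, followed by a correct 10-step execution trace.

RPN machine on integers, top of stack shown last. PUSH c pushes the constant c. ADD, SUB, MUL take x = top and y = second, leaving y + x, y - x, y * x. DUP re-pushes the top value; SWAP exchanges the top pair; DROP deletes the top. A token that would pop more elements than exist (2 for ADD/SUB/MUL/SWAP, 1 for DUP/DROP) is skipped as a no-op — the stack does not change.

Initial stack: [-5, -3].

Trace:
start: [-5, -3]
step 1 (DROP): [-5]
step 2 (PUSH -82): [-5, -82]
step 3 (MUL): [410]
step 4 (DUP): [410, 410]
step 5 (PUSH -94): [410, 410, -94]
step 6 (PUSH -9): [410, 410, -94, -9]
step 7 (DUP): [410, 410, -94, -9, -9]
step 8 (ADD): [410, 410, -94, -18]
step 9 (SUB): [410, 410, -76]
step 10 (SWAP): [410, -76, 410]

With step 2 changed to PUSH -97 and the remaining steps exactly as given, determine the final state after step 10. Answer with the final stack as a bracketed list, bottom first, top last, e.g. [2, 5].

(re-executing from step 2 with the substitution; state before step 2: [-5])
step 2 (PUSH -97): [-5, -97]
step 3 (MUL): [485]
step 4 (DUP): [485, 485]
step 5 (PUSH -94): [485, 485, -94]
step 6 (PUSH -9): [485, 485, -94, -9]
step 7 (DUP): [485, 485, -94, -9, -9]
step 8 (ADD): [485, 485, -94, -18]
step 9 (SUB): [485, 485, -76]
step 10 (SWAP): [485, -76, 485]

[485, -76, 485]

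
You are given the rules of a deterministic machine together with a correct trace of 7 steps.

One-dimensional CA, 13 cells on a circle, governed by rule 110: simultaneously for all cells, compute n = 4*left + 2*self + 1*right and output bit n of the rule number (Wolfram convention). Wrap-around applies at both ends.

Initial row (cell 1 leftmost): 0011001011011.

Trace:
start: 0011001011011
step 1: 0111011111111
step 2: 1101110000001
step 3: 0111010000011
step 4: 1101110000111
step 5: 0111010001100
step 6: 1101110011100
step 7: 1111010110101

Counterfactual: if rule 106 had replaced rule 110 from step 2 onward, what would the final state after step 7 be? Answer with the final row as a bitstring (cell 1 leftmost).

(re-executing steps 2..7 under rule 106; state before step 2: 0111011111111)
step 2: 1101110000001
step 3: 0111010000011
step 4: 1101100000111
step 5: 0111100001100
step 6: 1100100011100
step 7: 1101000110101

1101000110101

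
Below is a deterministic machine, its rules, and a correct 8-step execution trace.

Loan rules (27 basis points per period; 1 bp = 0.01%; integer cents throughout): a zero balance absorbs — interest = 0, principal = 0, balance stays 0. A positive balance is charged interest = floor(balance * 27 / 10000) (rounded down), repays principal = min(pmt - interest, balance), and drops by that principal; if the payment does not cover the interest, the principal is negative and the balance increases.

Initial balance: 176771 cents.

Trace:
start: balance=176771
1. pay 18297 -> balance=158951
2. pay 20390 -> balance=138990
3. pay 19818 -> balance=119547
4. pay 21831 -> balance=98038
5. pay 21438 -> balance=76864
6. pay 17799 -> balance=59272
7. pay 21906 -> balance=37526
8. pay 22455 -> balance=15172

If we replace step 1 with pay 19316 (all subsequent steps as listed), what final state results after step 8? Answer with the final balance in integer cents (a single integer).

14133

(re-executing from step 1 with the substitution; state before step 1: balance=176771)
1. pay 19316 -> balance=157932
2. pay 20390 -> balance=137968
3. pay 19818 -> balance=118522
4. pay 21831 -> balance=97011
5. pay 21438 -> balance=75834
6. pay 17799 -> balance=58239
7. pay 21906 -> balance=36490
8. pay 22455 -> balance=14133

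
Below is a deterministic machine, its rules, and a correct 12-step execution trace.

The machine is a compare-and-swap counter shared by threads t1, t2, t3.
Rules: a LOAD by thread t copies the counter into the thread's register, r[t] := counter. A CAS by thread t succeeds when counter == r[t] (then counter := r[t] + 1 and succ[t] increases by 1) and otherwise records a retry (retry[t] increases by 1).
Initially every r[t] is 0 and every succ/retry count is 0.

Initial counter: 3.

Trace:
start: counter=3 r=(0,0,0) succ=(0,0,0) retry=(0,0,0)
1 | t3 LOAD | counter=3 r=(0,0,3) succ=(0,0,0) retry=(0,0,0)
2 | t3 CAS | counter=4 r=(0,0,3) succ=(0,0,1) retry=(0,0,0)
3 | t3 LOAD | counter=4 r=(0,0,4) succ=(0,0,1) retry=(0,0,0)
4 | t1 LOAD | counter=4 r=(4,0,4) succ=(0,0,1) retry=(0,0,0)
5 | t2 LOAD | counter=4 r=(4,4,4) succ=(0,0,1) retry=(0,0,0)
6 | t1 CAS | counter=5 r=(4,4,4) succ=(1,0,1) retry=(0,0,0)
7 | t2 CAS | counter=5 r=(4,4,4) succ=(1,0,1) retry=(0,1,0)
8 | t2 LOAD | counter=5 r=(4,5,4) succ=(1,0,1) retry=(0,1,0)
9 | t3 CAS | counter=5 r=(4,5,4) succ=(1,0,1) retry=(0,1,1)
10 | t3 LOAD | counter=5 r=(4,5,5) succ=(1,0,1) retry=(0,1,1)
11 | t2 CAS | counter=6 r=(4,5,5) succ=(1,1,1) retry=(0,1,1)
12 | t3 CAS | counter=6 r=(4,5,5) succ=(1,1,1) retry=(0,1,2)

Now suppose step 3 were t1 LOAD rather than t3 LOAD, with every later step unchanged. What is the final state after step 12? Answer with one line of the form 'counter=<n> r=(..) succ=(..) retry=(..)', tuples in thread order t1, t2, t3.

counter=6 r=(4,5,5) succ=(1,1,1) retry=(0,1,2)

(re-executing from step 3 with the substitution; state before step 3: counter=4 r=(0,0,3) succ=(0,0,1) retry=(0,0,0))
3 | t1 LOAD | counter=4 r=(4,0,3) succ=(0,0,1) retry=(0,0,0)
4 | t1 LOAD | counter=4 r=(4,0,3) succ=(0,0,1) retry=(0,0,0)
5 | t2 LOAD | counter=4 r=(4,4,3) succ=(0,0,1) retry=(0,0,0)
6 | t1 CAS | counter=5 r=(4,4,3) succ=(1,0,1) retry=(0,0,0)
7 | t2 CAS | counter=5 r=(4,4,3) succ=(1,0,1) retry=(0,1,0)
8 | t2 LOAD | counter=5 r=(4,5,3) succ=(1,0,1) retry=(0,1,0)
9 | t3 CAS | counter=5 r=(4,5,3) succ=(1,0,1) retry=(0,1,1)
10 | t3 LOAD | counter=5 r=(4,5,5) succ=(1,0,1) retry=(0,1,1)
11 | t2 CAS | counter=6 r=(4,5,5) succ=(1,1,1) retry=(0,1,1)
12 | t3 CAS | counter=6 r=(4,5,5) succ=(1,1,1) retry=(0,1,2)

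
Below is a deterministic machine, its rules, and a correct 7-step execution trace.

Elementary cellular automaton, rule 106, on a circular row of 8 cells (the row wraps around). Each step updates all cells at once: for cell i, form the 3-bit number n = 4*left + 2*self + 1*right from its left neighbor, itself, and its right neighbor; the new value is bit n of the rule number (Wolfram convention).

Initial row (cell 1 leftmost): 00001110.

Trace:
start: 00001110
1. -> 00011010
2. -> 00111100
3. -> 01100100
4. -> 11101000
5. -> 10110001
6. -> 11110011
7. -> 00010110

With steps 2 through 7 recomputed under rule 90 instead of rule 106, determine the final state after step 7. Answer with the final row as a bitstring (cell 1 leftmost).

00000000

(re-executing steps 2..7 under rule 90; state before step 2: 00011010)
2. -> 00111001
3. -> 11101110
4. -> 10101010
5. -> 00000000
6. -> 00000000
7. -> 00000000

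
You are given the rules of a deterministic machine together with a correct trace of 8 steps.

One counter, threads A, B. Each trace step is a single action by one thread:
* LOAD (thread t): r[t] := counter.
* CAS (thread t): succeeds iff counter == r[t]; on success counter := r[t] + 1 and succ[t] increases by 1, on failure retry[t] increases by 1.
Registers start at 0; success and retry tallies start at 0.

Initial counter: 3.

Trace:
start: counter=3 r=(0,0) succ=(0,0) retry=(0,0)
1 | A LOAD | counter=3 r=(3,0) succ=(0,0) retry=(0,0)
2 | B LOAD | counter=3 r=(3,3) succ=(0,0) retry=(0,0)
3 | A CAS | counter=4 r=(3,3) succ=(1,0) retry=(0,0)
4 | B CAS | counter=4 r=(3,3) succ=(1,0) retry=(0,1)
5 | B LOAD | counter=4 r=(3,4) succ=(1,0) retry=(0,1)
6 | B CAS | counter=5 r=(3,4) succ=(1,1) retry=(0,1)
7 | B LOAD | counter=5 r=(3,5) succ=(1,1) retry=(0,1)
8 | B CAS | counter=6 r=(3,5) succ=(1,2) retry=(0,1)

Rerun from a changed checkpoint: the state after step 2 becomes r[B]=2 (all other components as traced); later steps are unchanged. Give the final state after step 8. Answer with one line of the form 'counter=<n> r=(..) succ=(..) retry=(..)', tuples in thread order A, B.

state after step 2 := counter=3 r=(3,2) succ=(0,0) retry=(0,0)
3 | A CAS | counter=4 r=(3,2) succ=(1,0) retry=(0,0)
4 | B CAS | counter=4 r=(3,2) succ=(1,0) retry=(0,1)
5 | B LOAD | counter=4 r=(3,4) succ=(1,0) retry=(0,1)
6 | B CAS | counter=5 r=(3,4) succ=(1,1) retry=(0,1)
7 | B LOAD | counter=5 r=(3,5) succ=(1,1) retry=(0,1)
8 | B CAS | counter=6 r=(3,5) succ=(1,2) retry=(0,1)

counter=6 r=(3,5) succ=(1,2) retry=(0,1)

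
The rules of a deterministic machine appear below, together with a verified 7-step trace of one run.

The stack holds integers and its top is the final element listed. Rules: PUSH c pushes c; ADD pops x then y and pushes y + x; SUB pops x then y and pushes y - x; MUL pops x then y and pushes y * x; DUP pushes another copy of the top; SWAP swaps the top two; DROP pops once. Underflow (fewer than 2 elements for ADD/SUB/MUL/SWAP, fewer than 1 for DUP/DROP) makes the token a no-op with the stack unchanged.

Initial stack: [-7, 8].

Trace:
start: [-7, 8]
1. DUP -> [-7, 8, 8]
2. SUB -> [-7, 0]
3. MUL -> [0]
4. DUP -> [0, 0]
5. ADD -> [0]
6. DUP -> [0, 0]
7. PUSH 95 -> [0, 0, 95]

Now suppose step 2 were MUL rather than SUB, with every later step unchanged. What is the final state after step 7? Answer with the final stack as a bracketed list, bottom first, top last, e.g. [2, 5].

(re-executing from step 2 with the substitution; state before step 2: [-7, 8, 8])
2. MUL -> [-7, 64]
3. MUL -> [-448]
4. DUP -> [-448, -448]
5. ADD -> [-896]
6. DUP -> [-896, -896]
7. PUSH 95 -> [-896, -896, 95]

[-896, -896, 95]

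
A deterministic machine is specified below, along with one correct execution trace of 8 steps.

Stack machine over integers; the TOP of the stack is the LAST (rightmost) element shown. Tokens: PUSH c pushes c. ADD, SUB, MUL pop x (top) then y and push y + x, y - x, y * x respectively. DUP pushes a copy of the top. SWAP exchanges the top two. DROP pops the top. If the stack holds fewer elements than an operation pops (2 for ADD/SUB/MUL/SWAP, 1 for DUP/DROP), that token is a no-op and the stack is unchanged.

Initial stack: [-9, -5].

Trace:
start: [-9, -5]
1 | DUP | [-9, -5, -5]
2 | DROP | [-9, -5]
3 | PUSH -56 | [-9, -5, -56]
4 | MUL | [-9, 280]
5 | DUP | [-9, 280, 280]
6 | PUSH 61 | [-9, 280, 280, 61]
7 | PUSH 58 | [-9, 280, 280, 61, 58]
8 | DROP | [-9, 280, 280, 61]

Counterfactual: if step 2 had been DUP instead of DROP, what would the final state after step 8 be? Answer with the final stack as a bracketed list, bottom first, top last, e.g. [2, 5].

[-9, -5, -5, 280, 280, 61]

(re-executing from step 2 with the substitution; state before step 2: [-9, -5, -5])
2 | DUP | [-9, -5, -5, -5]
3 | PUSH -56 | [-9, -5, -5, -5, -56]
4 | MUL | [-9, -5, -5, 280]
5 | DUP | [-9, -5, -5, 280, 280]
6 | PUSH 61 | [-9, -5, -5, 280, 280, 61]
7 | PUSH 58 | [-9, -5, -5, 280, 280, 61, 58]
8 | DROP | [-9, -5, -5, 280, 280, 61]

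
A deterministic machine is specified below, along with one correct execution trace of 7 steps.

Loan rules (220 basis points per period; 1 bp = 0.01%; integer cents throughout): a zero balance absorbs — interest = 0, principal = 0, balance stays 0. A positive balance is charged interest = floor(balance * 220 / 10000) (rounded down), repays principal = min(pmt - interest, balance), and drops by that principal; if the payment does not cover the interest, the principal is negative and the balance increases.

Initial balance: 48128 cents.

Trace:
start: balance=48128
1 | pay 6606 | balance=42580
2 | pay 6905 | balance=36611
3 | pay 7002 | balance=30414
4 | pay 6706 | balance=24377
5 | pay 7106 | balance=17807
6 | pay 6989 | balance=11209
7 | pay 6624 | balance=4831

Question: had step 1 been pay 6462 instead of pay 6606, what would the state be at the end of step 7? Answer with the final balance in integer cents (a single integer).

(re-executing from step 1 with the substitution; state before step 1: balance=48128)
1 | pay 6462 | balance=42724
2 | pay 6905 | balance=36758
3 | pay 7002 | balance=30564
4 | pay 6706 | balance=24530
5 | pay 7106 | balance=17963
6 | pay 6989 | balance=11369
7 | pay 6624 | balance=4995

4995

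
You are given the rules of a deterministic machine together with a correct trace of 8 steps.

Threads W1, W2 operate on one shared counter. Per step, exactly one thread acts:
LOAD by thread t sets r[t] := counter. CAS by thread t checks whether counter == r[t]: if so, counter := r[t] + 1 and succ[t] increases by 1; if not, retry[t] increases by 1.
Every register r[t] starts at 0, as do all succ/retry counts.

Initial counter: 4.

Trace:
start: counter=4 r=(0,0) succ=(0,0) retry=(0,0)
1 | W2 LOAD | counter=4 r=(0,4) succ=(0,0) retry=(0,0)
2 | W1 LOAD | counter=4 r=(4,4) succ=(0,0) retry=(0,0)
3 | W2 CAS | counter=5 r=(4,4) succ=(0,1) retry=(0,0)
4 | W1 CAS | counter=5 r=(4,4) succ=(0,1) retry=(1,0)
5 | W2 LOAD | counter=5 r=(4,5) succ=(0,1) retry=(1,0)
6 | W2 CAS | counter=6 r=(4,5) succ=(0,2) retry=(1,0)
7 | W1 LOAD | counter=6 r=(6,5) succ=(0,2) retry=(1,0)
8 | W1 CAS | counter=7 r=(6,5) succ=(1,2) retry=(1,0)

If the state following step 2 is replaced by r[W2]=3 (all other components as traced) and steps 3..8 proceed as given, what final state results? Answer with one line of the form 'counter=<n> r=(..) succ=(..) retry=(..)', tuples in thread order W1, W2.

counter=7 r=(6,5) succ=(2,1) retry=(0,1)

state after step 2 := counter=4 r=(4,3) succ=(0,0) retry=(0,0)
3 | W2 CAS | counter=4 r=(4,3) succ=(0,0) retry=(0,1)
4 | W1 CAS | counter=5 r=(4,3) succ=(1,0) retry=(0,1)
5 | W2 LOAD | counter=5 r=(4,5) succ=(1,0) retry=(0,1)
6 | W2 CAS | counter=6 r=(4,5) succ=(1,1) retry=(0,1)
7 | W1 LOAD | counter=6 r=(6,5) succ=(1,1) retry=(0,1)
8 | W1 CAS | counter=7 r=(6,5) succ=(2,1) retry=(0,1)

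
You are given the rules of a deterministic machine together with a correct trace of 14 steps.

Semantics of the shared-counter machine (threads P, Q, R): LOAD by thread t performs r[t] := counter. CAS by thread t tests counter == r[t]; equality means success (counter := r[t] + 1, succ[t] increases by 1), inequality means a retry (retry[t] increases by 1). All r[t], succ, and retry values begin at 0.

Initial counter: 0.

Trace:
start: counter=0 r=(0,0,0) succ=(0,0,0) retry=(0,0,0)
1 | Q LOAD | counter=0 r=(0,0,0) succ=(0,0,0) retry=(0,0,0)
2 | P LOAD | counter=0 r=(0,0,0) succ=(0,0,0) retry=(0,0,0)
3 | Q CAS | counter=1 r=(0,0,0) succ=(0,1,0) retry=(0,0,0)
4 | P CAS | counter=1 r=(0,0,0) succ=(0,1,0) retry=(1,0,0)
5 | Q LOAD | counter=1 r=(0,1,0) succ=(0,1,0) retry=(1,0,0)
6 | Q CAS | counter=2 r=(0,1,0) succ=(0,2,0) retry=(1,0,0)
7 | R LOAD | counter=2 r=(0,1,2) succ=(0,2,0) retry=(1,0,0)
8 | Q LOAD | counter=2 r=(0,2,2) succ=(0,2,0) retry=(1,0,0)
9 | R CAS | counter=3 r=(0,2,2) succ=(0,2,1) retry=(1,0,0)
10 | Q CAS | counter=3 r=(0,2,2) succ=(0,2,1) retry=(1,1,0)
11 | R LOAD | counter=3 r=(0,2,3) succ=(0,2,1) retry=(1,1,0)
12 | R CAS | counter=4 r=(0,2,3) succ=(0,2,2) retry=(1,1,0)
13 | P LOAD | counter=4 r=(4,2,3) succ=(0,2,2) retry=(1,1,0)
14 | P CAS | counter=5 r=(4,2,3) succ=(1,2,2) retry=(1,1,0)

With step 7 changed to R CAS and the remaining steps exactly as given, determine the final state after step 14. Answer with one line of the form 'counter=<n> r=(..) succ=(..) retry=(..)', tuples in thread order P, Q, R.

(re-executing from step 7 with the substitution; state before step 7: counter=2 r=(0,1,0) succ=(0,2,0) retry=(1,0,0))
7 | R CAS | counter=2 r=(0,1,0) succ=(0,2,0) retry=(1,0,1)
8 | Q LOAD | counter=2 r=(0,2,0) succ=(0,2,0) retry=(1,0,1)
9 | R CAS | counter=2 r=(0,2,0) succ=(0,2,0) retry=(1,0,2)
10 | Q CAS | counter=3 r=(0,2,0) succ=(0,3,0) retry=(1,0,2)
11 | R LOAD | counter=3 r=(0,2,3) succ=(0,3,0) retry=(1,0,2)
12 | R CAS | counter=4 r=(0,2,3) succ=(0,3,1) retry=(1,0,2)
13 | P LOAD | counter=4 r=(4,2,3) succ=(0,3,1) retry=(1,0,2)
14 | P CAS | counter=5 r=(4,2,3) succ=(1,3,1) retry=(1,0,2)

counter=5 r=(4,2,3) succ=(1,3,1) retry=(1,0,2)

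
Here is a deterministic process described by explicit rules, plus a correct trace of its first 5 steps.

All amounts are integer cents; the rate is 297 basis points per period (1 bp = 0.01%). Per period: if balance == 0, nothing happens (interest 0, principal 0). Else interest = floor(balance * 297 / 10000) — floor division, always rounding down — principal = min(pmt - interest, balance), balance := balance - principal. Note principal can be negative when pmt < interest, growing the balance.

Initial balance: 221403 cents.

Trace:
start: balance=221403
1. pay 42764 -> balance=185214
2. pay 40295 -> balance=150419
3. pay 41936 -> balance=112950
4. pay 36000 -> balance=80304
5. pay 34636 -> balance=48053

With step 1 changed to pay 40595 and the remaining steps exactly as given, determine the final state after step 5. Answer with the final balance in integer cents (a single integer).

50491

(re-executing from step 1 with the substitution; state before step 1: balance=221403)
1. pay 40595 -> balance=187383
2. pay 40295 -> balance=152653
3. pay 41936 -> balance=115250
4. pay 36000 -> balance=82672
5. pay 34636 -> balance=50491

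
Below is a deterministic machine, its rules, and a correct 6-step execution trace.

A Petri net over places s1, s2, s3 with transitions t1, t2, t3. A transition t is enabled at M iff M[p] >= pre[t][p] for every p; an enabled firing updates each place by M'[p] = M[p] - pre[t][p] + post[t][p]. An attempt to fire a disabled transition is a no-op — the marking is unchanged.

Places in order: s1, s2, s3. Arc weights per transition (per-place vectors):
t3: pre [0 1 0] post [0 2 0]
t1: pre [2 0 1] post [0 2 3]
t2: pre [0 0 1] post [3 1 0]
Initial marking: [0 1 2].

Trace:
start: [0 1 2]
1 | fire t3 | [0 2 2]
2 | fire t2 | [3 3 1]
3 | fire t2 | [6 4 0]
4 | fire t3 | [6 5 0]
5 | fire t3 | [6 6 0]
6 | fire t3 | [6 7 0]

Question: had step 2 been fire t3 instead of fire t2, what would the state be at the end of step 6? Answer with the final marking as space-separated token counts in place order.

(re-executing from step 2 with the substitution; state before step 2: [0 2 2])
2 | fire t3 | [0 3 2]
3 | fire t2 | [3 4 1]
4 | fire t3 | [3 5 1]
5 | fire t3 | [3 6 1]
6 | fire t3 | [3 7 1]

3 7 1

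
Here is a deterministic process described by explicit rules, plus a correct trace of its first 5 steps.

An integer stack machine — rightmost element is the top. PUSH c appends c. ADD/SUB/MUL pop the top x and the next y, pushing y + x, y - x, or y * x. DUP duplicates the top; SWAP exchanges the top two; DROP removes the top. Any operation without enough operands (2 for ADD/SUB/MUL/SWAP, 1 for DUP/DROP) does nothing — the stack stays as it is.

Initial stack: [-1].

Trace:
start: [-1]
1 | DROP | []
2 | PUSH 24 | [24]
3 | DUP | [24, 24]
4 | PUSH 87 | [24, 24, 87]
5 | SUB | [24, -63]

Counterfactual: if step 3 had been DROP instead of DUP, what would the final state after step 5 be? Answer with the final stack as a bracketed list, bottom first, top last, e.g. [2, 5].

[87]

(re-executing from step 3 with the substitution; state before step 3: [24])
3 | DROP | []
4 | PUSH 87 | [87]
5 | SUB | [87]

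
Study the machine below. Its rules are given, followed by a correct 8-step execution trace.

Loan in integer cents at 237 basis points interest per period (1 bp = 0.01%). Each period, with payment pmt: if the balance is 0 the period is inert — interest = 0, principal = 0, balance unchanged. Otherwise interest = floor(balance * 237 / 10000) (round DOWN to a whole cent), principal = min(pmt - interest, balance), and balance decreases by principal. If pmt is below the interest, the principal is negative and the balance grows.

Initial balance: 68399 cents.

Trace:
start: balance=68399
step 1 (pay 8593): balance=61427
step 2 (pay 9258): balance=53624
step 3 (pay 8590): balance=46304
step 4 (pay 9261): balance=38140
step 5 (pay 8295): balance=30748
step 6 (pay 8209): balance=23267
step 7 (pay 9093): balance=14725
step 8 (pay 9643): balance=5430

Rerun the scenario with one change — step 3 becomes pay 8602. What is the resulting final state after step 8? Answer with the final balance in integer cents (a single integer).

(re-executing from step 3 with the substitution; state before step 3: balance=53624)
step 3 (pay 8602): balance=46292
step 4 (pay 9261): balance=38128
step 5 (pay 8295): balance=30736
step 6 (pay 8209): balance=23255
step 7 (pay 9093): balance=14713
step 8 (pay 9643): balance=5418

5418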